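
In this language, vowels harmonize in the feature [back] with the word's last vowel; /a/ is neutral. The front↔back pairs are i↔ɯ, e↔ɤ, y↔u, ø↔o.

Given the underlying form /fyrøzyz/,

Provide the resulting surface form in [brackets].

no segment meets the rule's conditions; no change.

[fyrøzyz]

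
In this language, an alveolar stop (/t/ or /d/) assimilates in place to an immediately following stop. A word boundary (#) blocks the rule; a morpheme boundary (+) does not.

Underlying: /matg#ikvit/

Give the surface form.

/t/ before /g/ (velar) → [k]

[makg#ikvit]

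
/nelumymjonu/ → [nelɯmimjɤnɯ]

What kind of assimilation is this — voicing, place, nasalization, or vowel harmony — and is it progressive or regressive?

/u/→[ɯ] /y/→[i] /o/→[ɤ] /u/→[ɯ].
Vowels agree with the first vowel, so the harmony is progressive.

vowel harmony, progressive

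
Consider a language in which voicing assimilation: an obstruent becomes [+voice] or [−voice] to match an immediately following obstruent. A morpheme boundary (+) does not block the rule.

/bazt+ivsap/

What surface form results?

/z/ before /t/ (voiceless) → [s]
/v/ before /s/ (voiceless) → [f]

[bast+ifsap]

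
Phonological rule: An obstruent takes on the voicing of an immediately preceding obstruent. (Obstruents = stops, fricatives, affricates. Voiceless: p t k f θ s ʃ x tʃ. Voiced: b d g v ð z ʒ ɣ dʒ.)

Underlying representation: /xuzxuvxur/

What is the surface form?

[xuzɣuvɣur]

/x/ after /z/ (voiced) → [ɣ]
/x/ after /v/ (voiced) → [ɣ]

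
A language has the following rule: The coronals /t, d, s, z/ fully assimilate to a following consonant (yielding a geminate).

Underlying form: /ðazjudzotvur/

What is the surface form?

[ðajjuzzovvur]

/z/ before /j/ → [j] (total assimilation)
/d/ before /z/ → [z] (total assimilation)
/t/ before /v/ → [v] (total assimilation)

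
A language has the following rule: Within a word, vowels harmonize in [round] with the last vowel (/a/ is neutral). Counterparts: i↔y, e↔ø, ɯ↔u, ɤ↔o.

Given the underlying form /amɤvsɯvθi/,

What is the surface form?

[amɤvsɯvθi]

no segment meets the rule's conditions; no change.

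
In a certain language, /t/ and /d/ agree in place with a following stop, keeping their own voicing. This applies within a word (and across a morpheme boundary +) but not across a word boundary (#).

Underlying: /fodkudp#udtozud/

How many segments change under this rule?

/d/ before /k/ (velar) → [g]
/d/ before /p/ (labial) → [b]
2 segments change.

2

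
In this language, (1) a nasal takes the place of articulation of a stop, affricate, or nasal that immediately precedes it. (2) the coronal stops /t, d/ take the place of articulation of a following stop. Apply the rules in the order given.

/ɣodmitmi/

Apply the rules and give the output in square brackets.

Rule 1: /m/ after /d/ (alveolar) → [n]
Rule 1: /m/ after /t/ (alveolar) → [n]
After rule 1: ɣodnitni
Rule 2: no segment meets the rule's conditions; no change.

[ɣodnitni]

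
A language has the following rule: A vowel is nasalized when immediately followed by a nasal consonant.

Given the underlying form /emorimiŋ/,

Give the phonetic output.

/e/ before nasal /m/ → [ẽ]
/i/ before nasal /m/ → [ĩ]
/i/ before nasal /ŋ/ → [ĩ]

[ẽmorĩmĩŋ]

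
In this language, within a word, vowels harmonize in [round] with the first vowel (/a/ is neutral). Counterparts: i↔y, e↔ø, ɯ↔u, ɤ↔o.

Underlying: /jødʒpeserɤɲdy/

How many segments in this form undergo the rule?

/e/ harmonizes with /ø/ ([+round]) → [ø]
/e/ harmonizes with /ø/ ([+round]) → [ø]
/ɤ/ harmonizes with /ø/ ([+round]) → [o]
3 segments change.

3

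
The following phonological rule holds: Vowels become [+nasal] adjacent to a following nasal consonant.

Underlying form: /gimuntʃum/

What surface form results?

[gĩmũntʃũm]

/i/ before nasal /m/ → [ĩ]
/u/ before nasal /n/ → [ũ]
/u/ before nasal /m/ → [ũ]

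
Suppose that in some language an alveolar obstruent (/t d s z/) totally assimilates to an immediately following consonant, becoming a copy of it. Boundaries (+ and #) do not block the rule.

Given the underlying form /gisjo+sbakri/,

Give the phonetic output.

/s/ before /j/ → [j] (total assimilation)
/s/ before /b/ → [b] (total assimilation)

[gijjo+bbakri]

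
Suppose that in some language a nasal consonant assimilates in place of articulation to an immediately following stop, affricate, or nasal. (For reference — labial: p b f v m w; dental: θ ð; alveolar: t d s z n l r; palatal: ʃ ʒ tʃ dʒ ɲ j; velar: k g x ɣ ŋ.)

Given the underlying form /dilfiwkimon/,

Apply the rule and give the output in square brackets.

[dilfiwkimon]

no segment meets the rule's conditions; no change.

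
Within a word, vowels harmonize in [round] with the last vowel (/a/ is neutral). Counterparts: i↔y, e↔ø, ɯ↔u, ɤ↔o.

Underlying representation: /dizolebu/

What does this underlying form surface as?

[dyzoløbu]

/i/ harmonizes with /u/ ([+round]) → [y]
/e/ harmonizes with /u/ ([+round]) → [ø]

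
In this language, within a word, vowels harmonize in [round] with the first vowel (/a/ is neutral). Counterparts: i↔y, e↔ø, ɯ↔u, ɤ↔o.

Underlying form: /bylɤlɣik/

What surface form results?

[bylolɣyk]

/ɤ/ harmonizes with /y/ ([+round]) → [o]
/i/ harmonizes with /y/ ([+round]) → [y]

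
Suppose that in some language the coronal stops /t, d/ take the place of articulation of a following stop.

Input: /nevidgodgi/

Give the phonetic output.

[neviggoggi]

/d/ before /g/ (velar) → [g]
/d/ before /g/ (velar) → [g]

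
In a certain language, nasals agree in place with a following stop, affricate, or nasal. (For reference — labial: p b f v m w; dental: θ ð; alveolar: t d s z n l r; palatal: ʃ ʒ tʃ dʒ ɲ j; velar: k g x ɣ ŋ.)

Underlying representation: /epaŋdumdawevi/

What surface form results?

/ŋ/ before /d/ (alveolar) → [n]
/m/ before /d/ (alveolar) → [n]

[epandundawevi]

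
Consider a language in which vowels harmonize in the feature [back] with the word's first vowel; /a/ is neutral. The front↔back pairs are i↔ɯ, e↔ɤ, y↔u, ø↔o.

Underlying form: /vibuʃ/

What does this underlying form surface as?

/u/ harmonizes with /i/ ([-back]) → [y]

[vibyʃ]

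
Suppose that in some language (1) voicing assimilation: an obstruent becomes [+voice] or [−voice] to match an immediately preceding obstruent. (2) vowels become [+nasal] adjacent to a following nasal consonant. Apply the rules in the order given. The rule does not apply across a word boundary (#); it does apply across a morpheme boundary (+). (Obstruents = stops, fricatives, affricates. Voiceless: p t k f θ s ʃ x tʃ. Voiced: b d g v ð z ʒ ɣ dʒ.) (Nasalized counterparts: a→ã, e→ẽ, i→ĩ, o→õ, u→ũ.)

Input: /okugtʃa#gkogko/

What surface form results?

Rule 1: /tʃ/ after /g/ (voiced) → [dʒ]
Rule 1: /k/ after /g/ (voiced) → [g]
Rule 1: /k/ after /g/ (voiced) → [g]
After rule 1: okugdʒa#ggoggo
Rule 2: no segment meets the rule's conditions; no change.

[okugdʒa#ggoggo]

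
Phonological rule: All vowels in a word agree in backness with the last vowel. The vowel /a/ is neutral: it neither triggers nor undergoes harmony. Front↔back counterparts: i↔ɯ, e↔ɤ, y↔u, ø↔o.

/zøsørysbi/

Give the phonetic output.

[zøsørysbi]

no segment meets the rule's conditions; no change.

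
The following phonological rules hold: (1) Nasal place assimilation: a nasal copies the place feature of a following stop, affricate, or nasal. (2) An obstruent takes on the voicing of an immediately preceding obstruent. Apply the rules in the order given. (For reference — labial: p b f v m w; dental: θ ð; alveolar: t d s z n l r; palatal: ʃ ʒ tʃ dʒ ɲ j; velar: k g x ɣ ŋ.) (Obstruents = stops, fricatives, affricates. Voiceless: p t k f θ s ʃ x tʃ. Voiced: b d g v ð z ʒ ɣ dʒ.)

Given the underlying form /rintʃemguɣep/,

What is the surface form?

[riɲtʃeŋguɣep]

Rule 1: /n/ before /tʃ/ (palatal) → [ɲ]
Rule 1: /m/ before /g/ (velar) → [ŋ]
After rule 1: riɲtʃeŋguɣep
Rule 2: no segment meets the rule's conditions; no change.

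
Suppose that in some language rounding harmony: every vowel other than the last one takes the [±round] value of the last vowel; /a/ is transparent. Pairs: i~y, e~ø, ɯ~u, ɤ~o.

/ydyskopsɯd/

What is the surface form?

/y/ harmonizes with /ɯ/ ([-round]) → [i]
/y/ harmonizes with /ɯ/ ([-round]) → [i]
/o/ harmonizes with /ɯ/ ([-round]) → [ɤ]

[idiskɤpsɯd]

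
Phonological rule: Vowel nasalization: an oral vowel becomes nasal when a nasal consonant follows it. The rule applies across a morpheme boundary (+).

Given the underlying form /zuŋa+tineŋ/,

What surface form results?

/u/ before nasal /ŋ/ → [ũ]
/i/ before nasal /n/ → [ĩ]
/e/ before nasal /ŋ/ → [ẽ]

[zũŋa+tĩnẽŋ]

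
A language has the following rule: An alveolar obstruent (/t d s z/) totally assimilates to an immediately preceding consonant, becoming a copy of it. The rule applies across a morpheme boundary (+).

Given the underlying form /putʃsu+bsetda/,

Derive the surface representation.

/s/ after /tʃ/ → [tʃ] (total assimilation)
/s/ after /b/ → [b] (total assimilation)
/d/ after /t/ → [t] (total assimilation)

[putʃtʃu+bbetta]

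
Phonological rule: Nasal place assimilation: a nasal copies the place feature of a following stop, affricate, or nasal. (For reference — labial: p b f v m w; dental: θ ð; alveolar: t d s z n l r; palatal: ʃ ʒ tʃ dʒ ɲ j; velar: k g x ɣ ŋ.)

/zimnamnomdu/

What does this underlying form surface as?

/m/ before /n/ (alveolar) → [n]
/m/ before /n/ (alveolar) → [n]
/m/ before /d/ (alveolar) → [n]

[zinnannondu]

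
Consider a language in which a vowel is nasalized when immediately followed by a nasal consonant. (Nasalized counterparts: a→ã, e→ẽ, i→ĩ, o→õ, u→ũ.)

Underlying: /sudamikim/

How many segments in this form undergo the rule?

/a/ before nasal /m/ → [ã]
/i/ before nasal /m/ → [ĩ]
2 segments change.

2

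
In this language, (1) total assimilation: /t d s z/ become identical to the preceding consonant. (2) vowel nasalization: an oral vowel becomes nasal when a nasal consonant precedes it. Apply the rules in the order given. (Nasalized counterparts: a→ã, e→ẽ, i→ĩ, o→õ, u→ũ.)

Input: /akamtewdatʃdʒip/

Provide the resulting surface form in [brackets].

Rule 1: /t/ after /m/ → [m] (total assimilation)
Rule 1: /d/ after /w/ → [w] (total assimilation)
After rule 1: akammewwatʃdʒip
Rule 2: /e/ after nasal /m/ → [ẽ]

[akammẽwwatʃdʒip]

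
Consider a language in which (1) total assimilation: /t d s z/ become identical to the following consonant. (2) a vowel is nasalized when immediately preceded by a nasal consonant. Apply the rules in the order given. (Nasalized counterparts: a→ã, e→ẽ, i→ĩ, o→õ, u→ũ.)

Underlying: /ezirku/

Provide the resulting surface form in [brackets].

Rule 1: no segment meets the rule's conditions; no change.
After rule 1: ezirku
Rule 2: no segment meets the rule's conditions; no change.

[ezirku]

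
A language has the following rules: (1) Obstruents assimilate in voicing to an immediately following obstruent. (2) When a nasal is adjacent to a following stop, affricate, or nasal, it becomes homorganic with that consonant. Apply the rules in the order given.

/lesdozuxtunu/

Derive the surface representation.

Rule 1: /s/ before /d/ (voiced) → [z]
After rule 1: lezdozuxtunu
Rule 2: no segment meets the rule's conditions; no change.

[lezdozuxtunu]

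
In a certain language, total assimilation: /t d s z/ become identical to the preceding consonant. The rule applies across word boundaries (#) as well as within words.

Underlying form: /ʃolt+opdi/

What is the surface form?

/t/ after /l/ → [l] (total assimilation)
/d/ after /p/ → [p] (total assimilation)

[ʃoll+oppi]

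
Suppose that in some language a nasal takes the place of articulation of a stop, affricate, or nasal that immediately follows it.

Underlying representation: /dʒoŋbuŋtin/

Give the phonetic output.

/ŋ/ before /b/ (labial) → [m]
/ŋ/ before /t/ (alveolar) → [n]

[dʒombuntin]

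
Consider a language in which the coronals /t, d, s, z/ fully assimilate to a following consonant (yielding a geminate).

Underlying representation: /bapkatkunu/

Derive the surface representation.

/t/ before /k/ → [k] (total assimilation)

[bapkakkunu]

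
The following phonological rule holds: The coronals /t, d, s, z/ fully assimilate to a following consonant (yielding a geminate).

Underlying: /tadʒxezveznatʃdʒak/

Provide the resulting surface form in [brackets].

/z/ before /v/ → [v] (total assimilation)
/z/ before /n/ → [n] (total assimilation)

[tadʒxevvennatʃdʒak]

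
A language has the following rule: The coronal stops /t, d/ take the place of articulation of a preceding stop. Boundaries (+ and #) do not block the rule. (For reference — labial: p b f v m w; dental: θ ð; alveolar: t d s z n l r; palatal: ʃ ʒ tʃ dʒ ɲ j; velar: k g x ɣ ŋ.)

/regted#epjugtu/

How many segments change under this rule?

/t/ after /g/ (velar) → [k]
/t/ after /g/ (velar) → [k]
2 segments change.

2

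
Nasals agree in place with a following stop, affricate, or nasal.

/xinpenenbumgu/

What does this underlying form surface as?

[ximpenembuŋgu]

/n/ before /p/ (labial) → [m]
/n/ before /b/ (labial) → [m]
/m/ before /g/ (velar) → [ŋ]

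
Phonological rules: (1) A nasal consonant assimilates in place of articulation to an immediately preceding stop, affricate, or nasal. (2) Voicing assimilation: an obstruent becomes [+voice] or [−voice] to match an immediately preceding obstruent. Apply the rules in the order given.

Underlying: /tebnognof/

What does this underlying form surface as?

[tebmogŋof]

Rule 1: /n/ after /b/ (labial) → [m]
Rule 1: /n/ after /g/ (velar) → [ŋ]
After rule 1: tebmogŋof
Rule 2: no segment meets the rule's conditions; no change.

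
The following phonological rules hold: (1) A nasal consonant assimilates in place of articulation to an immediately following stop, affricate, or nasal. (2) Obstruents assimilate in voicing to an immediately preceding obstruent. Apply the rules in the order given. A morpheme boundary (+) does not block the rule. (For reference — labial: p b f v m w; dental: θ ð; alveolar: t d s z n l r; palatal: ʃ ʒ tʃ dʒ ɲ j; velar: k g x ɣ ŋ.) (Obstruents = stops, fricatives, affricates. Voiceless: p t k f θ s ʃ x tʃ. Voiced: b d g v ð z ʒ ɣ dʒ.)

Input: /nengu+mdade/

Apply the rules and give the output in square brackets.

[neŋgu+ndade]

Rule 1: /n/ before /g/ (velar) → [ŋ]
Rule 1: /m/ before /d/ (alveolar) → [n]
After rule 1: neŋgu+ndade
Rule 2: no segment meets the rule's conditions; no change.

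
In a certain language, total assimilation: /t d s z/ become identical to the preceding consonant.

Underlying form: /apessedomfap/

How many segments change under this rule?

No segment meets the rule's conditions.

0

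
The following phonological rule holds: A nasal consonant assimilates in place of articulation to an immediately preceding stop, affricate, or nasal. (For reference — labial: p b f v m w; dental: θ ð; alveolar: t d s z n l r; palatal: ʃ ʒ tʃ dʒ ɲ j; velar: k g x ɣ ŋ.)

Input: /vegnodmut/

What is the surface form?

[vegŋodnut]

/n/ after /g/ (velar) → [ŋ]
/m/ after /d/ (alveolar) → [n]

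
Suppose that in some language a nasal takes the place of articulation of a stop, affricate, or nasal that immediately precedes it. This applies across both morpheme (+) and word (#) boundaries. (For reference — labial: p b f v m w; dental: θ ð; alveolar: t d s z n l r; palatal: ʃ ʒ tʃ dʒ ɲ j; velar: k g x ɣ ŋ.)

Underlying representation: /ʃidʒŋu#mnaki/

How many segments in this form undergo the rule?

2

/ŋ/ after /dʒ/ (palatal) → [ɲ]
/n/ after /m/ (labial) → [m]
2 segments change.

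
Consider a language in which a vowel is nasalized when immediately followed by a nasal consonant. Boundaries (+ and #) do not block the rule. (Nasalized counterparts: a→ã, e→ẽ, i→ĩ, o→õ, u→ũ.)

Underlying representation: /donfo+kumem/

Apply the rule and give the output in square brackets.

[dõnfo+kũmẽm]

/o/ before nasal /n/ → [õ]
/u/ before nasal /m/ → [ũ]
/e/ before nasal /m/ → [ẽ]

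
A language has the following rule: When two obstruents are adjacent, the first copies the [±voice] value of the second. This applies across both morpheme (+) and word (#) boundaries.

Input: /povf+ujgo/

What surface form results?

[poff+ujgo]

/v/ before /f/ (voiceless) → [f]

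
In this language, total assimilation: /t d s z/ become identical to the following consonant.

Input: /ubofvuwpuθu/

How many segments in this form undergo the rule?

No segment meets the rule's conditions.

0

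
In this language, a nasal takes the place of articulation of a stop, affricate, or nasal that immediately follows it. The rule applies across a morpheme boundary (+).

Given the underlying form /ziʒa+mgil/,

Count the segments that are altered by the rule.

/m/ before /g/ (velar) → [ŋ]
1 segment changes.

1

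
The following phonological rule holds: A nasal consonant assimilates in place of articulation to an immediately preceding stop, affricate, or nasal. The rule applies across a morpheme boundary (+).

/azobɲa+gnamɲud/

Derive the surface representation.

/ɲ/ after /b/ (labial) → [m]
/n/ after /g/ (velar) → [ŋ]
/ɲ/ after /m/ (labial) → [m]

[azobma+gŋammud]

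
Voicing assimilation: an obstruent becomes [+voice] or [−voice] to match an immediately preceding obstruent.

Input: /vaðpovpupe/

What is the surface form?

/p/ after /ð/ (voiced) → [b]
/p/ after /v/ (voiced) → [b]

[vaðbovbupe]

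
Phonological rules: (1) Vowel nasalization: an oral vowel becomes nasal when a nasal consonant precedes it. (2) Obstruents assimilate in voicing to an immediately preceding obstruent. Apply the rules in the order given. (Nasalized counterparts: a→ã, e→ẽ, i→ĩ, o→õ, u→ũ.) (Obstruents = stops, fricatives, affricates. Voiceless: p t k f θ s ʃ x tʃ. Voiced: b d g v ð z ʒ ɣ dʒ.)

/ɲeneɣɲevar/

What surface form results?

Rule 1: /e/ after nasal /ɲ/ → [ẽ]
Rule 1: /e/ after nasal /n/ → [ẽ]
Rule 1: /e/ after nasal /ɲ/ → [ẽ]
After rule 1: ɲẽnẽɣɲẽvar
Rule 2: no segment meets the rule's conditions; no change.

[ɲẽnẽɣɲẽvar]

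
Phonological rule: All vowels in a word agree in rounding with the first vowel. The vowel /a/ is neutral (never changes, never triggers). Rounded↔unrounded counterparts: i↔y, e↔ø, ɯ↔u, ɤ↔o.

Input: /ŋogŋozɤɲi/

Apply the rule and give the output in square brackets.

/ɤ/ harmonizes with /o/ ([+round]) → [o]
/i/ harmonizes with /o/ ([+round]) → [y]

[ŋogŋozoɲy]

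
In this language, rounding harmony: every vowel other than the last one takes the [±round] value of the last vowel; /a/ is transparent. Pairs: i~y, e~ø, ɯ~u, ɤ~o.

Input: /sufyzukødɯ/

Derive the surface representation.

[sɯfizɯkedɯ]

/u/ harmonizes with /ɯ/ ([-round]) → [ɯ]
/y/ harmonizes with /ɯ/ ([-round]) → [i]
/u/ harmonizes with /ɯ/ ([-round]) → [ɯ]
/ø/ harmonizes with /ɯ/ ([-round]) → [e]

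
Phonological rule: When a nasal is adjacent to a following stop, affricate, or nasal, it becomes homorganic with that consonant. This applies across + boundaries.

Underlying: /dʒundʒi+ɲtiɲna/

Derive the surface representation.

[dʒuɲdʒi+ntinna]

/n/ before /dʒ/ (palatal) → [ɲ]
/ɲ/ before /t/ (alveolar) → [n]
/ɲ/ before /n/ (alveolar) → [n]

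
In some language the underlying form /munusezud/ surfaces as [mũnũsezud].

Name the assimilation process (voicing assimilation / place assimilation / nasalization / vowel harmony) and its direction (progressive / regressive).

nasalization, progressive

/u/→[ũ] /u/→[ũ].
Each target copies a feature from the preceding segment, so the direction is progressive.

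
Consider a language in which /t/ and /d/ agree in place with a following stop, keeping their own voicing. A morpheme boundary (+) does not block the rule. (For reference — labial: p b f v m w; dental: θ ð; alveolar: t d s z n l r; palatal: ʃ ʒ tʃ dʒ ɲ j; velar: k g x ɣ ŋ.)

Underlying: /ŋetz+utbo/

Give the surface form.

[ŋetz+upbo]

/t/ before /b/ (labial) → [p]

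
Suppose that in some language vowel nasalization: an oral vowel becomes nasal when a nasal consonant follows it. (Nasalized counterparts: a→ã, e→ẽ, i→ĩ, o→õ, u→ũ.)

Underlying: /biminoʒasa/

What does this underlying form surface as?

[bĩmĩnoʒasa]

/i/ before nasal /m/ → [ĩ]
/i/ before nasal /n/ → [ĩ]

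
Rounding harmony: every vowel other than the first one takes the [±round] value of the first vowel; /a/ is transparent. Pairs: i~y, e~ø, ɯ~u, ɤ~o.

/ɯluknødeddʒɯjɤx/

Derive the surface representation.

[ɯlɯknededdʒɯjɤx]

/u/ harmonizes with /ɯ/ ([-round]) → [ɯ]
/ø/ harmonizes with /ɯ/ ([-round]) → [e]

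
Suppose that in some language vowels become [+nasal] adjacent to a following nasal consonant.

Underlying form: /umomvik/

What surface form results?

[ũmõmvik]

/u/ before nasal /m/ → [ũ]
/o/ before nasal /m/ → [õ]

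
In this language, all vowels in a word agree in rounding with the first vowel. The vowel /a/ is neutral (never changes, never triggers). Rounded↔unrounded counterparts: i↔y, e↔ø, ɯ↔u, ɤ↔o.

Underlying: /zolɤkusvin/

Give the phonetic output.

[zolokusvyn]

/ɤ/ harmonizes with /o/ ([+round]) → [o]
/i/ harmonizes with /o/ ([+round]) → [y]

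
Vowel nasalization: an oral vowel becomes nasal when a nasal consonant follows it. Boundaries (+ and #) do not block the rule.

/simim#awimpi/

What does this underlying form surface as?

/i/ before nasal /m/ → [ĩ]
/i/ before nasal /m/ → [ĩ]
/i/ before nasal /m/ → [ĩ]

[sĩmĩm#awĩmpi]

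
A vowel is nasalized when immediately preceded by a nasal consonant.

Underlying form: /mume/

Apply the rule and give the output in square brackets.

[mũmẽ]

/u/ after nasal /m/ → [ũ]
/e/ after nasal /m/ → [ẽ]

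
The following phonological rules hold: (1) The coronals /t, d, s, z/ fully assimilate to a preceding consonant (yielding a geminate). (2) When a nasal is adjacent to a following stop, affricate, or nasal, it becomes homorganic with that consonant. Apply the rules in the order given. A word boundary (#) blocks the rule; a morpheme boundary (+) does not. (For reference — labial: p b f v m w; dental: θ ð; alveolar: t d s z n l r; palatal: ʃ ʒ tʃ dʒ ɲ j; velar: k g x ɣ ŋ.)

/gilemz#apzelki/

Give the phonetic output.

[gilemm#appelki]

Rule 1: /z/ after /m/ → [m] (total assimilation)
Rule 1: /z/ after /p/ → [p] (total assimilation)
After rule 1: gilemm#appelki
Rule 2: no segment meets the rule's conditions; no change.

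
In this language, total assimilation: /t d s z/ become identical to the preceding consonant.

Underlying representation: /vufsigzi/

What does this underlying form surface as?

[vuffiggi]

/s/ after /f/ → [f] (total assimilation)
/z/ after /g/ → [g] (total assimilation)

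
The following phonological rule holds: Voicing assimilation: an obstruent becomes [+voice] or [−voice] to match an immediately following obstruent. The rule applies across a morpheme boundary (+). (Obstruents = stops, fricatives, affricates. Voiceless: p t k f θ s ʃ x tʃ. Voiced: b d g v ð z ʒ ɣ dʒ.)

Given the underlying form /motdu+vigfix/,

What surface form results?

/t/ before /d/ (voiced) → [d]
/g/ before /f/ (voiceless) → [k]

[moddu+vikfix]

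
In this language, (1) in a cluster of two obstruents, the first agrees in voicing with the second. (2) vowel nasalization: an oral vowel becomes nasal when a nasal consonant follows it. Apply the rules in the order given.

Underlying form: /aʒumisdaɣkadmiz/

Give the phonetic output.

[aʒũmizdaxkadmiz]

Rule 1: /s/ before /d/ (voiced) → [z]
Rule 1: /ɣ/ before /k/ (voiceless) → [x]
After rule 1: aʒumizdaxkadmiz
Rule 2: /u/ before nasal /m/ → [ũ]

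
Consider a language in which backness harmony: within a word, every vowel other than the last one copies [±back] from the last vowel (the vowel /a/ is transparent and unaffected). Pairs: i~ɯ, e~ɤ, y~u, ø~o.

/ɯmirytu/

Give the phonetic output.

/i/ harmonizes with /u/ ([+back]) → [ɯ]
/y/ harmonizes with /u/ ([+back]) → [u]

[ɯmɯrutu]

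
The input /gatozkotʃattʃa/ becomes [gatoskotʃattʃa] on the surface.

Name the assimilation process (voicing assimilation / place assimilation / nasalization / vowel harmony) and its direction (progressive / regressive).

/z/→[s].
Each target copies a feature from the following segment, so the direction is regressive.

voicing assimilation, regressive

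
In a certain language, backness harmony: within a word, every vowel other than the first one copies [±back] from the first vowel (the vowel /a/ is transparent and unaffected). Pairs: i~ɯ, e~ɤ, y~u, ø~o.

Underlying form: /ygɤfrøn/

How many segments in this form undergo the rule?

1

/ɤ/ harmonizes with /y/ ([-back]) → [e]
1 segment changes.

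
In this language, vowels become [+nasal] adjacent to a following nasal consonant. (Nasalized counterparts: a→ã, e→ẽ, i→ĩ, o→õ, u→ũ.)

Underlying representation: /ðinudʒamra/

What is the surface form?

/i/ before nasal /n/ → [ĩ]
/a/ before nasal /m/ → [ã]

[ðĩnudʒãmra]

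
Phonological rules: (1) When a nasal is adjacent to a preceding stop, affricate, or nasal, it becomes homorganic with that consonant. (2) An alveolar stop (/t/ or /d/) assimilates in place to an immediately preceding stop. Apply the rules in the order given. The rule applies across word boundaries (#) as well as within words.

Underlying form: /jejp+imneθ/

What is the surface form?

[jejp+immeθ]

Rule 1: /n/ after /m/ (labial) → [m]
After rule 1: jejp+immeθ
Rule 2: no segment meets the rule's conditions; no change.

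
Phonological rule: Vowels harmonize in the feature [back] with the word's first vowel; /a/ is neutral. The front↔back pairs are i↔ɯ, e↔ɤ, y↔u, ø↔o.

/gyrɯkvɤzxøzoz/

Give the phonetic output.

/ɯ/ harmonizes with /y/ ([-back]) → [i]
/ɤ/ harmonizes with /y/ ([-back]) → [e]
/o/ harmonizes with /y/ ([-back]) → [ø]

[gyrikvezxøzøz]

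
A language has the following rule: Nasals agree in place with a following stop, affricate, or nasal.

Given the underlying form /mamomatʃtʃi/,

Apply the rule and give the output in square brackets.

no segment meets the rule's conditions; no change.

[mamomatʃtʃi]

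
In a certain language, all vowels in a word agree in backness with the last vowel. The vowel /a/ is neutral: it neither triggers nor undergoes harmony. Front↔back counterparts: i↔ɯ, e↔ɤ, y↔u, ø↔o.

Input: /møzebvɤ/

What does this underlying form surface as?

[mozɤbvɤ]

/ø/ harmonizes with /ɤ/ ([+back]) → [o]
/e/ harmonizes with /ɤ/ ([+back]) → [ɤ]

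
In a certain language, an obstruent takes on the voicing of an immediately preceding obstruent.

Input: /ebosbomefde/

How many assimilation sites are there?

/b/ after /s/ (voiceless) → [p]
/d/ after /f/ (voiceless) → [t]
2 segments change.

2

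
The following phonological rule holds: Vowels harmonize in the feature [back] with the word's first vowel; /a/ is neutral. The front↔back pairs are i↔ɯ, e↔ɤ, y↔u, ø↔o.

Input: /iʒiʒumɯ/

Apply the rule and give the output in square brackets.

/u/ harmonizes with /i/ ([-back]) → [y]
/ɯ/ harmonizes with /i/ ([-back]) → [i]

[iʒiʒymi]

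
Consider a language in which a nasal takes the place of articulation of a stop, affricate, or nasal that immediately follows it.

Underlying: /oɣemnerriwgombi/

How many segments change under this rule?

/m/ before /n/ (alveolar) → [n]
1 segment changes.

1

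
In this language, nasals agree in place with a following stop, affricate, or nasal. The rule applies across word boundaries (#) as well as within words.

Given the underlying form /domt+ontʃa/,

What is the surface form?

/m/ before /t/ (alveolar) → [n]
/n/ before /tʃ/ (palatal) → [ɲ]

[dont+oɲtʃa]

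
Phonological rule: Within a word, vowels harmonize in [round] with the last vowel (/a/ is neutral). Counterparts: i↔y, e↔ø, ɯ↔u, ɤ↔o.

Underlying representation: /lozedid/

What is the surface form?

[lɤzedid]

/o/ harmonizes with /i/ ([-round]) → [ɤ]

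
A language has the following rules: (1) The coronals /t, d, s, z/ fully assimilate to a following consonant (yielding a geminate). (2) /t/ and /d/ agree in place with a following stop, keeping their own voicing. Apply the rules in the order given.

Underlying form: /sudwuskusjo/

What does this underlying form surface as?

[suwwukkujjo]

Rule 1: /d/ before /w/ → [w] (total assimilation)
Rule 1: /s/ before /k/ → [k] (total assimilation)
Rule 1: /s/ before /j/ → [j] (total assimilation)
After rule 1: suwwukkujjo
Rule 2: no segment meets the rule's conditions; no change.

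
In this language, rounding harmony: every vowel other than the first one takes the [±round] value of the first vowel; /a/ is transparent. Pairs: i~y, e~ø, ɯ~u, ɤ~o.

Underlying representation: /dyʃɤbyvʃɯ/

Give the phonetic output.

/ɤ/ harmonizes with /y/ ([+round]) → [o]
/ɯ/ harmonizes with /y/ ([+round]) → [u]

[dyʃobyvʃu]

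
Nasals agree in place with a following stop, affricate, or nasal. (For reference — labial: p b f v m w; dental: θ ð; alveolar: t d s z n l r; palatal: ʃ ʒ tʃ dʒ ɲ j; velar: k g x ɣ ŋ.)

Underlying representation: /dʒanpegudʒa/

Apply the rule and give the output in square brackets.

/n/ before /p/ (labial) → [m]

[dʒampegudʒa]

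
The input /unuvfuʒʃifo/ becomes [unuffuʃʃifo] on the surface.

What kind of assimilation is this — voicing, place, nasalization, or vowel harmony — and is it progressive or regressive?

/v/→[f] /ʒ/→[ʃ].
Each target copies a feature from the following segment, so the direction is regressive.

voicing assimilation, regressive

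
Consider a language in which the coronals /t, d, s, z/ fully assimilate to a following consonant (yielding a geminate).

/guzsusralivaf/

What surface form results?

/z/ before /s/ → [s] (total assimilation)
/s/ before /r/ → [r] (total assimilation)

[gussurralivaf]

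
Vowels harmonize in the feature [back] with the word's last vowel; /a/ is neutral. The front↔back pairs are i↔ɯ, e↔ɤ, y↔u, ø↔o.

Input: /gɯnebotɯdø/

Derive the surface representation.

[ginebøtidø]

/ɯ/ harmonizes with /ø/ ([-back]) → [i]
/o/ harmonizes with /ø/ ([-back]) → [ø]
/ɯ/ harmonizes with /ø/ ([-back]) → [i]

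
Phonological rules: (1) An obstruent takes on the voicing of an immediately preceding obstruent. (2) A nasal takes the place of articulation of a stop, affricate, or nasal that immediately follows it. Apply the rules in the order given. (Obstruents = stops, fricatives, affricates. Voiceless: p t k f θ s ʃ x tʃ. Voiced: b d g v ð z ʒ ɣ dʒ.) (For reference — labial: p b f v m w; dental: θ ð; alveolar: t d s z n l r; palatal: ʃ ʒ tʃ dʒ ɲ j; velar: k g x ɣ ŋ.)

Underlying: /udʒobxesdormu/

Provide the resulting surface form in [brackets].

[udʒobɣestormu]

Rule 1: /x/ after /b/ (voiced) → [ɣ]
Rule 1: /d/ after /s/ (voiceless) → [t]
After rule 1: udʒobɣestormu
Rule 2: no segment meets the rule's conditions; no change.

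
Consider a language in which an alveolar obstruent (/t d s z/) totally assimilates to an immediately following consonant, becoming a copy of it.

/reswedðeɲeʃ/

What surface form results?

/s/ before /w/ → [w] (total assimilation)
/d/ before /ð/ → [ð] (total assimilation)

[rewweððeɲeʃ]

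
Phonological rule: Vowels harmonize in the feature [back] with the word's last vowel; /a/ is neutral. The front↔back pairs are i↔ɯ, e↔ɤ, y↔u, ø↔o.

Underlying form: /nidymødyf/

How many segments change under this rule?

0

No segment meets the rule's conditions.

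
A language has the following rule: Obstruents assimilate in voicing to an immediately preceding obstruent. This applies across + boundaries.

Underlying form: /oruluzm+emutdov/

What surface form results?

/d/ after /t/ (voiceless) → [t]

[oruluzm+emuttov]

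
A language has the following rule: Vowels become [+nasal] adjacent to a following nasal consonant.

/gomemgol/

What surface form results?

/o/ before nasal /m/ → [õ]
/e/ before nasal /m/ → [ẽ]

[gõmẽmgol]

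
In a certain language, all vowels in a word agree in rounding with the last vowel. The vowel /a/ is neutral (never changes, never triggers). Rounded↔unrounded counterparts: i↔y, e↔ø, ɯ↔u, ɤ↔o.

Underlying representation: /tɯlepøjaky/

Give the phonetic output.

/ɯ/ harmonizes with /y/ ([+round]) → [u]
/e/ harmonizes with /y/ ([+round]) → [ø]

[tuløpøjaky]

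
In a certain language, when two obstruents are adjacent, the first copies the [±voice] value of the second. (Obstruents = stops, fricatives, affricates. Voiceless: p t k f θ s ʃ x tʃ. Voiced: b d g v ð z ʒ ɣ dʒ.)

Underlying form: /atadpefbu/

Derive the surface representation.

[atatpevbu]

/d/ before /p/ (voiceless) → [t]
/f/ before /b/ (voiced) → [v]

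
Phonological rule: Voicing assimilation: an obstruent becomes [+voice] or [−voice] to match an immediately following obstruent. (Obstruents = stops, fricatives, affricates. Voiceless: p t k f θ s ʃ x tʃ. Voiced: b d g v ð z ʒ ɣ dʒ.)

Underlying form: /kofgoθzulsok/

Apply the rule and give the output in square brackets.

/f/ before /g/ (voiced) → [v]
/θ/ before /z/ (voiced) → [ð]

[kovgoðzulsok]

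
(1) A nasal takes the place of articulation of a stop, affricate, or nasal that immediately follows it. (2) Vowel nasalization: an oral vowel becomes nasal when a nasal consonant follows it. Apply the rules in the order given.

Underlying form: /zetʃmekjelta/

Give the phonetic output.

Rule 1: no segment meets the rule's conditions; no change.
After rule 1: zetʃmekjelta
Rule 2: no segment meets the rule's conditions; no change.

[zetʃmekjelta]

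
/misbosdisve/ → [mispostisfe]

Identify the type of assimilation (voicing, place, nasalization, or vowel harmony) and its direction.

/b/→[p] /d/→[t] /v/→[f].
Each target copies a feature from the preceding segment, so the direction is progressive.

voicing assimilation, progressive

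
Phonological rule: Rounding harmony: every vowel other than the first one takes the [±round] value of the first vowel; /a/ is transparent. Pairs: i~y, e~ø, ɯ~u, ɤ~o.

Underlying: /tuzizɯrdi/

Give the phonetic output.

/i/ harmonizes with /u/ ([+round]) → [y]
/ɯ/ harmonizes with /u/ ([+round]) → [u]
/i/ harmonizes with /u/ ([+round]) → [y]

[tuzyzurdy]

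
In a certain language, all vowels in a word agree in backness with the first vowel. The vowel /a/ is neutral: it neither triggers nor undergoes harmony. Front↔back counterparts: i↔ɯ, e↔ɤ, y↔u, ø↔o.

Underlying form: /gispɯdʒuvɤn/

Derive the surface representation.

[gispidʒyven]

/ɯ/ harmonizes with /i/ ([-back]) → [i]
/u/ harmonizes with /i/ ([-back]) → [y]
/ɤ/ harmonizes with /i/ ([-back]) → [e]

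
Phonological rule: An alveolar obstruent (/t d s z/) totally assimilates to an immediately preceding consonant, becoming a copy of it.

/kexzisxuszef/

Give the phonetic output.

/z/ after /x/ → [x] (total assimilation)
/z/ after /s/ → [s] (total assimilation)

[kexxisxussef]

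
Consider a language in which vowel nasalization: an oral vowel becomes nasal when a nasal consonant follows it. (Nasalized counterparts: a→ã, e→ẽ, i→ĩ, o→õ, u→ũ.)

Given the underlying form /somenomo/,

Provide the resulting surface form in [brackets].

[sõmẽnõmo]

/o/ before nasal /m/ → [õ]
/e/ before nasal /n/ → [ẽ]
/o/ before nasal /m/ → [õ]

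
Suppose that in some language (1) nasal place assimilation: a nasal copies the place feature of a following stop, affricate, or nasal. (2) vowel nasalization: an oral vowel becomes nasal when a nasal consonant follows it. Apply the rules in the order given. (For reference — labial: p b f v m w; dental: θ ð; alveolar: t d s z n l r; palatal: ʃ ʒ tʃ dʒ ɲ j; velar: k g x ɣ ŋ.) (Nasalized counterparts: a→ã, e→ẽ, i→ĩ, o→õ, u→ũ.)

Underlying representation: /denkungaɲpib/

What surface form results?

[dẽŋkũŋgãmpib]

Rule 1: /n/ before /k/ (velar) → [ŋ]
Rule 1: /n/ before /g/ (velar) → [ŋ]
Rule 1: /ɲ/ before /p/ (labial) → [m]
After rule 1: deŋkuŋgampib
Rule 2: /e/ before nasal /ŋ/ → [ẽ]
Rule 2: /u/ before nasal /ŋ/ → [ũ]
Rule 2: /a/ before nasal /m/ → [ã]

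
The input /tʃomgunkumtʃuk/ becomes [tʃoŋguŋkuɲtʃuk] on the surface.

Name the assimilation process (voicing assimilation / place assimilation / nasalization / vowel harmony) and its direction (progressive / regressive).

place assimilation, regressive

/m/→[ŋ] /n/→[ŋ] /m/→[ɲ].
Each target copies a feature from the following segment, so the direction is regressive.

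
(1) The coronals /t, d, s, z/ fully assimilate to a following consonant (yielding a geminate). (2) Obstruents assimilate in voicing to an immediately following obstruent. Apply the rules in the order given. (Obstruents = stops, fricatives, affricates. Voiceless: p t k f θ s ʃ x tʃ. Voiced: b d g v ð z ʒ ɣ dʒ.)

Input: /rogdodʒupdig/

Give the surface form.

Rule 1: no segment meets the rule's conditions; no change.
After rule 1: rogdodʒupdig
Rule 2: /p/ before /d/ (voiced) → [b]

[rogdodʒubdig]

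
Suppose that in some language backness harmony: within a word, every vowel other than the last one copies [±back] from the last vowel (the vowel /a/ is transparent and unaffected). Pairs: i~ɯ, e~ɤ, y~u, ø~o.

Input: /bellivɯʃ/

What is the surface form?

[bɤllɯvɯʃ]

/e/ harmonizes with /ɯ/ ([+back]) → [ɤ]
/i/ harmonizes with /ɯ/ ([+back]) → [ɯ]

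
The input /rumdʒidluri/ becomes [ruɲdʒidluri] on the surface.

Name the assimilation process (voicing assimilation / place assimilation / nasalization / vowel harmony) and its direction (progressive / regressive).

/m/→[ɲ].
Each target copies a feature from the following segment, so the direction is regressive.

place assimilation, regressive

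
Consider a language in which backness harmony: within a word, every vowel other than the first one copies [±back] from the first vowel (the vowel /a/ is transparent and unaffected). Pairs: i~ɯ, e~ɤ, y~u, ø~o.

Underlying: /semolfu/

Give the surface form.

[semølfy]

/o/ harmonizes with /e/ ([-back]) → [ø]
/u/ harmonizes with /e/ ([-back]) → [y]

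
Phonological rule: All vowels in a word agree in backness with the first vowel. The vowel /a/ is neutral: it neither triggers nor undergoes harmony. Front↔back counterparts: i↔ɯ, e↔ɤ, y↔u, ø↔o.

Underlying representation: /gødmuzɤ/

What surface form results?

/u/ harmonizes with /ø/ ([-back]) → [y]
/ɤ/ harmonizes with /ø/ ([-back]) → [e]

[gødmyze]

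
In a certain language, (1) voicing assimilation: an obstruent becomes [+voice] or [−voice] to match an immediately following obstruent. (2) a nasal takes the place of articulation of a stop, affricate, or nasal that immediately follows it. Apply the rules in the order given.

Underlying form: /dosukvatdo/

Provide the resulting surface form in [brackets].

Rule 1: /k/ before /v/ (voiced) → [g]
Rule 1: /t/ before /d/ (voiced) → [d]
After rule 1: dosugvaddo
Rule 2: no segment meets the rule's conditions; no change.

[dosugvaddo]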